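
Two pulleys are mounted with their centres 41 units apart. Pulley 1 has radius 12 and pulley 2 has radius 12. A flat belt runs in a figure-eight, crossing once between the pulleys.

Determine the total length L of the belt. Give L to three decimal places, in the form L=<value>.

crossed belt: β = asin((r1+r2)/C) = asin(24/41) = 35.8288°
wrap1 = wrap2 = π + 2β = 251.6577°
tangent length = C·cosβ = 33.2415
L = (r1+r2)·wrap + 2·C·cosβ = 24·4.3923 + 2·33.2415 = 171.8972

L=171.897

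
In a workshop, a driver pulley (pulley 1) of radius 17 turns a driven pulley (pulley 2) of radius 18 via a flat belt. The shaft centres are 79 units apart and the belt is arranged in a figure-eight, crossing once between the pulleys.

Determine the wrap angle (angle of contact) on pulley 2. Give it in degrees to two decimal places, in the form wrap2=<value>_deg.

crossed belt: β = asin((r1+r2)/C) = asin(35/79) = 26.2979°
wrap1 = wrap2 = π + 2β = 232.5958°

wrap2=232.60_deg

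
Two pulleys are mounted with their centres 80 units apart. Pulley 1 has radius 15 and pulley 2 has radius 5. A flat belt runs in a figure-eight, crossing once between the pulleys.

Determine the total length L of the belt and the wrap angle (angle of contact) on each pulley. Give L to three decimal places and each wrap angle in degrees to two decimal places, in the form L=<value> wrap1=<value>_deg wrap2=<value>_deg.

L=227.858 wrap1=208.96_deg wrap2=208.96_deg

crossed belt: β = asin((r1+r2)/C) = asin(20/80) = 14.4775°
wrap1 = wrap2 = π + 2β = 208.9550°
tangent length = C·cosβ = 77.4597
L = (r1+r2)·wrap + 2·C·cosβ = 20·3.6470 + 2·77.4597 = 227.8584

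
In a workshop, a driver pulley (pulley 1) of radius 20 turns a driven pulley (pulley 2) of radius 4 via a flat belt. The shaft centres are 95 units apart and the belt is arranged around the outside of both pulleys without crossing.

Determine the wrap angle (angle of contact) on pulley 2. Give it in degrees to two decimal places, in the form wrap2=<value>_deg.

wrap2=160.61_deg

open belt: β = asin((r2−r1)/C) = asin(-16/95) = -9.6960°
wrap1 = π − 2β = 199.3921°
wrap2 = π + 2β = 160.6079°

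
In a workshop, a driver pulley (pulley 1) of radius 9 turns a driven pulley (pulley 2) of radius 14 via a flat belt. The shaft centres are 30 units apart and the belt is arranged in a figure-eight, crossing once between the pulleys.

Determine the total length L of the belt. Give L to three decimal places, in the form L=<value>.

crossed belt: β = asin((r1+r2)/C) = asin(23/30) = 50.0555°
wrap1 = wrap2 = π + 2β = 280.1110°
tangent length = C·cosβ = 19.2614
L = (r1+r2)·wrap + 2·C·cosβ = 23·4.8889 + 2·19.2614 = 150.9665

L=150.966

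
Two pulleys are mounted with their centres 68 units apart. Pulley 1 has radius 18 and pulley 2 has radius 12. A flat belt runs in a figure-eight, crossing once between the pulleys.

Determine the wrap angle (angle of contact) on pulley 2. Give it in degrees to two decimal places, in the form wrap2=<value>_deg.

crossed belt: β = asin((r1+r2)/C) = asin(30/68) = 26.1790°
wrap1 = wrap2 = π + 2β = 232.3579°

wrap2=232.36_deg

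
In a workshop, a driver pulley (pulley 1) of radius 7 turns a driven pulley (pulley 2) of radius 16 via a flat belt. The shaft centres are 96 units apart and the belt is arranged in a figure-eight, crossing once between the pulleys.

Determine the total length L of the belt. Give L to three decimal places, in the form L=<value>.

L=269.794

crossed belt: β = asin((r1+r2)/C) = asin(23/96) = 13.8619°
wrap1 = wrap2 = π + 2β = 207.7239°
tangent length = C·cosβ = 93.2041
L = (r1+r2)·wrap + 2·C·cosβ = 23·3.6255 + 2·93.2041 = 269.7939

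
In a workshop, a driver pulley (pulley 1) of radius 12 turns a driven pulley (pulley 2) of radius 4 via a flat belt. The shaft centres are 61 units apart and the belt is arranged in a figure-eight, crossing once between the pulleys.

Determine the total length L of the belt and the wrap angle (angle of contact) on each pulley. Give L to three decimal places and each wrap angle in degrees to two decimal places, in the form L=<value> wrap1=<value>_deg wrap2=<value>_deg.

crossed belt: β = asin((r1+r2)/C) = asin(16/61) = 15.2063°
wrap1 = wrap2 = π + 2β = 210.4126°
tangent length = C·cosβ = 58.8643
L = (r1+r2)·wrap + 2·C·cosβ = 16·3.6724 + 2·58.8643 = 176.4868

L=176.487 wrap1=210.41_deg wrap2=210.41_deg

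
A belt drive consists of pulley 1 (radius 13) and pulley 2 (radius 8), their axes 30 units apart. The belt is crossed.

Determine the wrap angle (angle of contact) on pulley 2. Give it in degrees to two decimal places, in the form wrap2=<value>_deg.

crossed belt: β = asin((r1+r2)/C) = asin(21/30) = 44.4270°
wrap1 = wrap2 = π + 2β = 268.8540°

wrap2=268.85_deg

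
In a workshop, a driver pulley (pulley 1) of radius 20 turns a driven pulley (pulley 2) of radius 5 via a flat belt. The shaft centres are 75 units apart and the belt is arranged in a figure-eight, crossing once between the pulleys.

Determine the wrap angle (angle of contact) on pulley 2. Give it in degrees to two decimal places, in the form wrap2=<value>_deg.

wrap2=218.94_deg

crossed belt: β = asin((r1+r2)/C) = asin(25/75) = 19.4712°
wrap1 = wrap2 = π + 2β = 218.9424°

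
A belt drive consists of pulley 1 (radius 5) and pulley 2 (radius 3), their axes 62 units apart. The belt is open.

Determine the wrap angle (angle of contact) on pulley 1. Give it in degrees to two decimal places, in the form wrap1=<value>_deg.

open belt: β = asin((r2−r1)/C) = asin(-2/62) = -1.8486°
wrap1 = π − 2β = 183.6971°
wrap2 = π + 2β = 176.3029°

wrap1=183.70_deg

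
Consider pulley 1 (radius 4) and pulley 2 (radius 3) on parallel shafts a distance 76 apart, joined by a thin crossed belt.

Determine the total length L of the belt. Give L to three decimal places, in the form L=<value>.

L=174.636

crossed belt: β = asin((r1+r2)/C) = asin(7/76) = 5.2847°
wrap1 = wrap2 = π + 2β = 190.5695°
tangent length = C·cosβ = 75.6769
L = (r1+r2)·wrap + 2·C·cosβ = 7·3.3261 + 2·75.6769 = 174.6363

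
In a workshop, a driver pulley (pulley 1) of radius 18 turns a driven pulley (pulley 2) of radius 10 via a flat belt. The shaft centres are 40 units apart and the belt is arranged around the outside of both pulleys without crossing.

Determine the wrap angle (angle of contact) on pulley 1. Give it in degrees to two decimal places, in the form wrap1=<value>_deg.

wrap1=203.07_deg

open belt: β = asin((r2−r1)/C) = asin(-8/40) = -11.5370°
wrap1 = π − 2β = 203.0739°
wrap2 = π + 2β = 156.9261°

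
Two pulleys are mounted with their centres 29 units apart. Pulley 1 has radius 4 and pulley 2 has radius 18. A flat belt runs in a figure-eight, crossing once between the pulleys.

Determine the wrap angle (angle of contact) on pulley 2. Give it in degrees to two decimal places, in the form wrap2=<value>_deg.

crossed belt: β = asin((r1+r2)/C) = asin(22/29) = 49.3428°
wrap1 = wrap2 = π + 2β = 278.6855°

wrap2=278.69_deg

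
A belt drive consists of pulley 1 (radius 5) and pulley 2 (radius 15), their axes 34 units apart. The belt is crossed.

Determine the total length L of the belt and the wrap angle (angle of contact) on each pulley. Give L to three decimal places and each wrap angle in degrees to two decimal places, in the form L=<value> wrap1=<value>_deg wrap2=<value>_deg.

L=142.978 wrap1=252.06_deg wrap2=252.06_deg

crossed belt: β = asin((r1+r2)/C) = asin(20/34) = 36.0319°
wrap1 = wrap2 = π + 2β = 252.0638°
tangent length = C·cosβ = 27.4955
L = (r1+r2)·wrap + 2·C·cosβ = 20·4.3993 + 2·27.4955 = 142.9778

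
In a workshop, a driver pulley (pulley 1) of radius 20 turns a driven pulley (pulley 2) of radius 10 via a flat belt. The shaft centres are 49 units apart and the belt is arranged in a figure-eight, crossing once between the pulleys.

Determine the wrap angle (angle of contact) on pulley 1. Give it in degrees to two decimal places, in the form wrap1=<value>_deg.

crossed belt: β = asin((r1+r2)/C) = asin(30/49) = 37.7520°
wrap1 = wrap2 = π + 2β = 255.5040°

wrap1=255.50_deg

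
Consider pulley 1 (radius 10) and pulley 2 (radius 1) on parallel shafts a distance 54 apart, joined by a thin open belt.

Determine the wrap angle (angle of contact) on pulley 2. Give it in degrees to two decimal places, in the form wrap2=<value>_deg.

open belt: β = asin((r2−r1)/C) = asin(-9/54) = -9.5941°
wrap1 = π − 2β = 199.1881°
wrap2 = π + 2β = 160.8119°

wrap2=160.81_deg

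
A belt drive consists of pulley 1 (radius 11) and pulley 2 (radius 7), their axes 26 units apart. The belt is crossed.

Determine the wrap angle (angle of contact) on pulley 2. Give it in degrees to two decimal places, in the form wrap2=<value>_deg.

wrap2=267.63_deg

crossed belt: β = asin((r1+r2)/C) = asin(18/26) = 43.8131°
wrap1 = wrap2 = π + 2β = 267.6261°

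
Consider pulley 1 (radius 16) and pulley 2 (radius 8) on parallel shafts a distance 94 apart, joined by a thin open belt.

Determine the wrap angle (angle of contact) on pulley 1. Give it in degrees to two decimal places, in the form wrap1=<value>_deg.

wrap1=189.76_deg

open belt: β = asin((r2−r1)/C) = asin(-8/94) = -4.8821°
wrap1 = π − 2β = 189.7643°
wrap2 = π + 2β = 170.2357°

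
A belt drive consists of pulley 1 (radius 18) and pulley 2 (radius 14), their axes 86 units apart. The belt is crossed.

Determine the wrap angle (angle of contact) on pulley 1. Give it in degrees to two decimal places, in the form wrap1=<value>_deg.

crossed belt: β = asin((r1+r2)/C) = asin(32/86) = 21.8448°
wrap1 = wrap2 = π + 2β = 223.6895°

wrap1=223.69_deg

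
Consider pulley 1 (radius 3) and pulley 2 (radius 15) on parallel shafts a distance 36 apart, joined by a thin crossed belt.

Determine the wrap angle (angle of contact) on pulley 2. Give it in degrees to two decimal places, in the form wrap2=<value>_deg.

crossed belt: β = asin((r1+r2)/C) = asin(18/36) = 30.0000°
wrap1 = wrap2 = π + 2β = 240.0000°

wrap2=240.00_deg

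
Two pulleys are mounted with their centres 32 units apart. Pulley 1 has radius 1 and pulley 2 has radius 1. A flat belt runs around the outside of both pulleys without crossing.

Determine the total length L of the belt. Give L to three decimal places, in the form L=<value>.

L=70.283

open belt: β = asin((r2−r1)/C) = asin(0/32) = 0.0000°
wrap1 = π − 2β = 180.0000°
wrap2 = π + 2β = 180.0000°
tangent length = C·cosβ = 32.0000
L = r1·wrap1 + r2·wrap2 + 2·C·cosβ = 1·3.1416 + 1·3.1416 + 2·32.0000 = 70.2832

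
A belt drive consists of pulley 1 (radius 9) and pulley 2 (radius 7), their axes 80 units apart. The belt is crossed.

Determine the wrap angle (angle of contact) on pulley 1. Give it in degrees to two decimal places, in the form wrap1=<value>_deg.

wrap1=203.07_deg

crossed belt: β = asin((r1+r2)/C) = asin(16/80) = 11.5370°
wrap1 = wrap2 = π + 2β = 203.0739°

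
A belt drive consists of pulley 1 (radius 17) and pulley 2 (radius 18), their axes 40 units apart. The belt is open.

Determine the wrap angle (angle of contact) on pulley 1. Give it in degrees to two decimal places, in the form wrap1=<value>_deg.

open belt: β = asin((r2−r1)/C) = asin(1/40) = 1.4325°
wrap1 = π − 2β = 177.1349°
wrap2 = π + 2β = 182.8651°

wrap1=177.13_deg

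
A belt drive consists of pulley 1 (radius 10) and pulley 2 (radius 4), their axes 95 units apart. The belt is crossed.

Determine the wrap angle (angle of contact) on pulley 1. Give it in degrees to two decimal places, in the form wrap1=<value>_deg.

crossed belt: β = asin((r1+r2)/C) = asin(14/95) = 8.4745°
wrap1 = wrap2 = π + 2β = 196.9489°

wrap1=196.95_deg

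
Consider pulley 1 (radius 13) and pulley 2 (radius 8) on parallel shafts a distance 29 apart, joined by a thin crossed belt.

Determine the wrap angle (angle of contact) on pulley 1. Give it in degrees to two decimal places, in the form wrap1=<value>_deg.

wrap1=272.79_deg

crossed belt: β = asin((r1+r2)/C) = asin(21/29) = 46.3972°
wrap1 = wrap2 = π + 2β = 272.7944°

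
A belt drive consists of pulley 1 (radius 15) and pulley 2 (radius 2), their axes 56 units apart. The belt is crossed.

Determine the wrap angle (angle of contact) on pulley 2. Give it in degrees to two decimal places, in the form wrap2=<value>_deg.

wrap2=215.34_deg

crossed belt: β = asin((r1+r2)/C) = asin(17/56) = 17.6722°
wrap1 = wrap2 = π + 2β = 215.3445°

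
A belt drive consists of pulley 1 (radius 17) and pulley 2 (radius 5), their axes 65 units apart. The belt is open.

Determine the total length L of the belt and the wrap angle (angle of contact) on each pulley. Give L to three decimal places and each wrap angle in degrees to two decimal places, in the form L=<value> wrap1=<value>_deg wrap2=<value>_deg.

L=201.337 wrap1=201.28_deg wrap2=158.72_deg

open belt: β = asin((r2−r1)/C) = asin(-12/65) = -10.6387°
wrap1 = π − 2β = 201.2774°
wrap2 = π + 2β = 158.7226°
tangent length = C·cosβ = 63.8827
L = r1·wrap1 + r2·wrap2 + 2·C·cosβ = 17·3.5130 + 5·2.7702 + 2·63.8827 = 201.3368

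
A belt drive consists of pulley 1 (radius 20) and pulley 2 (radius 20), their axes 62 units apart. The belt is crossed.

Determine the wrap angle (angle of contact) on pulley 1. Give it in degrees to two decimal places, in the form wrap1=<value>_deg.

wrap1=260.36_deg

crossed belt: β = asin((r1+r2)/C) = asin(40/62) = 40.1778°
wrap1 = wrap2 = π + 2β = 260.3555°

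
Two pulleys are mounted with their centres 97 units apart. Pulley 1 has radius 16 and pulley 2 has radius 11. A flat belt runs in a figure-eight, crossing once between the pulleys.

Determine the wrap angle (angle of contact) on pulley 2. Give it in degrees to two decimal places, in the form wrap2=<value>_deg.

crossed belt: β = asin((r1+r2)/C) = asin(27/97) = 16.1618°
wrap1 = wrap2 = π + 2β = 212.3236°

wrap2=212.32_deg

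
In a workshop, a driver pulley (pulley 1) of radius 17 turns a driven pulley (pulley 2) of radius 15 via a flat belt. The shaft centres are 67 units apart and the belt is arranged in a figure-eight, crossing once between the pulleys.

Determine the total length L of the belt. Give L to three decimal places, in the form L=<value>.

crossed belt: β = asin((r1+r2)/C) = asin(32/67) = 28.5295°
wrap1 = wrap2 = π + 2β = 237.0591°
tangent length = C·cosβ = 58.8643
L = (r1+r2)·wrap + 2·C·cosβ = 32·4.1375 + 2·58.8643 = 250.1273

L=250.127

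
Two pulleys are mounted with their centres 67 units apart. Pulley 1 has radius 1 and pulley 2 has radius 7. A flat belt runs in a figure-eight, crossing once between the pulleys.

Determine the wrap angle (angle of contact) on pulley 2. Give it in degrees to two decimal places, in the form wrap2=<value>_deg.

crossed belt: β = asin((r1+r2)/C) = asin(8/67) = 6.8576°
wrap1 = wrap2 = π + 2β = 193.7153°

wrap2=193.72_deg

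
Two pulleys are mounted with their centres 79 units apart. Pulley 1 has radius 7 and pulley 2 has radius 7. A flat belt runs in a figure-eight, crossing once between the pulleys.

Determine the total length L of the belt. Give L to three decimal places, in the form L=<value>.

crossed belt: β = asin((r1+r2)/C) = asin(14/79) = 10.2076°
wrap1 = wrap2 = π + 2β = 200.4152°
tangent length = C·cosβ = 77.7496
L = (r1+r2)·wrap + 2·C·cosβ = 14·3.4979 + 2·77.7496 = 204.4699

L=204.470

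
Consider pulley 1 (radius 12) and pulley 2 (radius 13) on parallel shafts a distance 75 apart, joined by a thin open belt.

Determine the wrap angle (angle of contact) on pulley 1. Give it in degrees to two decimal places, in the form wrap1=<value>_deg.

wrap1=178.47_deg

open belt: β = asin((r2−r1)/C) = asin(1/75) = 0.7640°
wrap1 = π − 2β = 178.4721°
wrap2 = π + 2β = 181.5279°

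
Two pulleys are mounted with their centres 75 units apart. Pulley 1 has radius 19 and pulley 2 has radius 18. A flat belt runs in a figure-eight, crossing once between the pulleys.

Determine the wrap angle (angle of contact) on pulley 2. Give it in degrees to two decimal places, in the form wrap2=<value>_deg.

wrap2=239.12_deg

crossed belt: β = asin((r1+r2)/C) = asin(37/75) = 29.5599°
wrap1 = wrap2 = π + 2β = 239.1198°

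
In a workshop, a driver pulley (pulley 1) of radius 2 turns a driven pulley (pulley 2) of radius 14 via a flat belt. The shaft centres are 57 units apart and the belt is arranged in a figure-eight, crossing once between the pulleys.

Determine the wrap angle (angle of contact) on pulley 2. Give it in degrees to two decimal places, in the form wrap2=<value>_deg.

wrap2=212.60_deg

crossed belt: β = asin((r1+r2)/C) = asin(16/57) = 16.3021°
wrap1 = wrap2 = π + 2β = 212.6042°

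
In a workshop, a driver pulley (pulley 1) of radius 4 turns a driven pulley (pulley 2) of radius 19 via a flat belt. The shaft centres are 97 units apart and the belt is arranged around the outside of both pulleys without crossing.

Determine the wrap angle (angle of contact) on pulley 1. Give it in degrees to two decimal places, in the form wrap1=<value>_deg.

wrap1=162.21_deg

open belt: β = asin((r2−r1)/C) = asin(15/97) = 8.8959°
wrap1 = π − 2β = 162.2083°
wrap2 = π + 2β = 197.7917°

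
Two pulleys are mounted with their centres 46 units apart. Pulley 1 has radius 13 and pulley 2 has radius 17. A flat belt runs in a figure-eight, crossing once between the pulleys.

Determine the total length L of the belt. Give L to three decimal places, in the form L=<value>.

crossed belt: β = asin((r1+r2)/C) = asin(30/46) = 40.7057°
wrap1 = wrap2 = π + 2β = 261.4114°
tangent length = C·cosβ = 34.8712
L = (r1+r2)·wrap + 2·C·cosβ = 30·4.5625 + 2·34.8712 = 206.6171

L=206.617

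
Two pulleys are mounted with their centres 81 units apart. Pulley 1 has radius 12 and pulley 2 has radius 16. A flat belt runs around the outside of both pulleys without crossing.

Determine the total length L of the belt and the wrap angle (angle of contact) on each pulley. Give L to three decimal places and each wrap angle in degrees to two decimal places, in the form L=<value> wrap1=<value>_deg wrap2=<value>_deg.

L=250.162 wrap1=174.34_deg wrap2=185.66_deg

open belt: β = asin((r2−r1)/C) = asin(4/81) = 2.8306°
wrap1 = π − 2β = 174.3389°
wrap2 = π + 2β = 185.6611°
tangent length = C·cosβ = 80.9012
L = r1·wrap1 + r2·wrap2 + 2·C·cosβ = 12·3.0428 + 16·3.2404 + 2·80.9012 = 250.1622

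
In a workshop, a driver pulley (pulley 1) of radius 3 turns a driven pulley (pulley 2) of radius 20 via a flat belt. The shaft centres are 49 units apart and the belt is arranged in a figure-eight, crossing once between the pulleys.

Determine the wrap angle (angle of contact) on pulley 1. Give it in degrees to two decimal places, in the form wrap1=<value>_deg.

wrap1=235.99_deg

crossed belt: β = asin((r1+r2)/C) = asin(23/49) = 27.9946°
wrap1 = wrap2 = π + 2β = 235.9891°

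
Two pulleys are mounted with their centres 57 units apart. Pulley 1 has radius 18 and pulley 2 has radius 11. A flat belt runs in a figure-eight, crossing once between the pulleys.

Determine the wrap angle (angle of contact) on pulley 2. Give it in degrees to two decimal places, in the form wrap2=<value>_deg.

crossed belt: β = asin((r1+r2)/C) = asin(29/57) = 30.5821°
wrap1 = wrap2 = π + 2β = 241.1641°

wrap2=241.16_deg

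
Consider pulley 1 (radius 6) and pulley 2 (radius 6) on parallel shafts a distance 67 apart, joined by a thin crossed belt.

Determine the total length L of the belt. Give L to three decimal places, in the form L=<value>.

L=173.854

crossed belt: β = asin((r1+r2)/C) = asin(12/67) = 10.3176°
wrap1 = wrap2 = π + 2β = 200.6352°
tangent length = C·cosβ = 65.9166
L = (r1+r2)·wrap + 2·C·cosβ = 12·3.5017 + 2·65.9166 = 173.8542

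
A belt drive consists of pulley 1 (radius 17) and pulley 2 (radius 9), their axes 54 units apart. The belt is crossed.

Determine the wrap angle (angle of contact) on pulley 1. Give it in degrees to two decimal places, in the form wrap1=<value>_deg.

crossed belt: β = asin((r1+r2)/C) = asin(26/54) = 28.7822°
wrap1 = wrap2 = π + 2β = 237.5644°

wrap1=237.56_deg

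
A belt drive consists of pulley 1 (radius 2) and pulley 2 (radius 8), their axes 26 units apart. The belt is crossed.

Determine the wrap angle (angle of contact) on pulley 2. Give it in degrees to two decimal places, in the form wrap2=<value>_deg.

wrap2=225.24_deg

crossed belt: β = asin((r1+r2)/C) = asin(10/26) = 22.6199°
wrap1 = wrap2 = π + 2β = 225.2397°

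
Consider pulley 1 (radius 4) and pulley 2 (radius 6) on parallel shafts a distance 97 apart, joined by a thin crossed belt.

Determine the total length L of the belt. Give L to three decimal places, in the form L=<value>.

L=226.448

crossed belt: β = asin((r1+r2)/C) = asin(10/97) = 5.9173°
wrap1 = wrap2 = π + 2β = 191.8346°
tangent length = C·cosβ = 96.4832
L = (r1+r2)·wrap + 2·C·cosβ = 10·3.3481 + 2·96.4832 = 226.4478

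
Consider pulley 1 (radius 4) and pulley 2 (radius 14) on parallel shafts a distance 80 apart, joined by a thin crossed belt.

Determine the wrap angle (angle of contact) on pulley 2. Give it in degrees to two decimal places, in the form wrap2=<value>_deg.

crossed belt: β = asin((r1+r2)/C) = asin(18/80) = 13.0029°
wrap1 = wrap2 = π + 2β = 206.0058°

wrap2=206.01_deg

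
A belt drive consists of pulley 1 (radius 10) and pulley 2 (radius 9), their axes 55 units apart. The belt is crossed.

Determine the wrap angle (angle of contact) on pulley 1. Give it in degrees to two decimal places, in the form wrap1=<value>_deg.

crossed belt: β = asin((r1+r2)/C) = asin(19/55) = 20.2095°
wrap1 = wrap2 = π + 2β = 220.4191°

wrap1=220.42_deg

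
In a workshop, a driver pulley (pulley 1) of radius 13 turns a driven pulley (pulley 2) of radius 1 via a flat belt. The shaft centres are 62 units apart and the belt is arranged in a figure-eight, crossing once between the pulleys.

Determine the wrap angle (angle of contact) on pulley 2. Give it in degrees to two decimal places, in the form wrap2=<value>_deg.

crossed belt: β = asin((r1+r2)/C) = asin(14/62) = 13.0503°
wrap1 = wrap2 = π + 2β = 206.1006°

wrap2=206.10_deg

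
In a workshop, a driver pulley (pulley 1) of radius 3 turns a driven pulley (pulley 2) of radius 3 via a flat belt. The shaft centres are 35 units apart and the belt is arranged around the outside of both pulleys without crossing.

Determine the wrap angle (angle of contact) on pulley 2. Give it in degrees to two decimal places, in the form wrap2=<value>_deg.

open belt: β = asin((r2−r1)/C) = asin(0/35) = 0.0000°
wrap1 = π − 2β = 180.0000°
wrap2 = π + 2β = 180.0000°

wrap2=180.00_deg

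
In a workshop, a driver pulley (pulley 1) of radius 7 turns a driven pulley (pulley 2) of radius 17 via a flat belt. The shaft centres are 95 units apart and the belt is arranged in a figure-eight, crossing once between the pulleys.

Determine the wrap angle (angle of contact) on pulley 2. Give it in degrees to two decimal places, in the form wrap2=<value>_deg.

wrap2=209.27_deg

crossed belt: β = asin((r1+r2)/C) = asin(24/95) = 14.6333°
wrap1 = wrap2 = π + 2β = 209.2666°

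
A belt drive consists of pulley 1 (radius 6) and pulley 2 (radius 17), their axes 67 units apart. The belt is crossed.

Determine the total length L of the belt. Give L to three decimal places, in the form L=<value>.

L=214.233

crossed belt: β = asin((r1+r2)/C) = asin(23/67) = 20.0771°
wrap1 = wrap2 = π + 2β = 220.1541°
tangent length = C·cosβ = 62.9285
L = (r1+r2)·wrap + 2·C·cosβ = 23·3.8424 + 2·62.9285 = 214.2326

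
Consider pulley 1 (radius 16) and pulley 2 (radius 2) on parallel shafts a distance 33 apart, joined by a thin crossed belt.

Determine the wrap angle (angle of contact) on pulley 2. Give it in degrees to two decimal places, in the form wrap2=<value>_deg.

wrap2=246.11_deg

crossed belt: β = asin((r1+r2)/C) = asin(18/33) = 33.0557°
wrap1 = wrap2 = π + 2β = 246.1115°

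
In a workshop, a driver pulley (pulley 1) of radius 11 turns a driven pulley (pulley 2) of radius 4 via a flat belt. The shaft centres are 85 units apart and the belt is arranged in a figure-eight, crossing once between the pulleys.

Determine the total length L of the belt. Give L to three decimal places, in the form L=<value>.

L=219.778

crossed belt: β = asin((r1+r2)/C) = asin(15/85) = 10.1642°
wrap1 = wrap2 = π + 2β = 200.3285°
tangent length = C·cosβ = 83.6660
L = (r1+r2)·wrap + 2·C·cosβ = 15·3.4964 + 2·83.6660 = 219.7779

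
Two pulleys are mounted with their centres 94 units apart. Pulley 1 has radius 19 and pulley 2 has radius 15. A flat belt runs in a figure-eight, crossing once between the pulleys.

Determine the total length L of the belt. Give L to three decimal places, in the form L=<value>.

L=307.252

crossed belt: β = asin((r1+r2)/C) = asin(34/94) = 21.2048°
wrap1 = wrap2 = π + 2β = 222.4095°
tangent length = C·cosβ = 87.6356
L = (r1+r2)·wrap + 2·C·cosβ = 34·3.8818 + 2·87.6356 = 307.2517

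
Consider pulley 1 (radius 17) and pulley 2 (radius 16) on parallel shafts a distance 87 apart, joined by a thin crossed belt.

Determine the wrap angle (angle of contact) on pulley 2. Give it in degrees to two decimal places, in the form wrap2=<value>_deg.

crossed belt: β = asin((r1+r2)/C) = asin(33/87) = 22.2910°
wrap1 = wrap2 = π + 2β = 224.5819°

wrap2=224.58_deg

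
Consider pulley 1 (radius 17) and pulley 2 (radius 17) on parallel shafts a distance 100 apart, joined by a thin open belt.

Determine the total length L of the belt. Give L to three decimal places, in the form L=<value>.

open belt: β = asin((r2−r1)/C) = asin(0/100) = 0.0000°
wrap1 = π − 2β = 180.0000°
wrap2 = π + 2β = 180.0000°
tangent length = C·cosβ = 100.0000
L = r1·wrap1 + r2·wrap2 + 2·C·cosβ = 17·3.1416 + 17·3.1416 + 2·100.0000 = 306.8142

L=306.814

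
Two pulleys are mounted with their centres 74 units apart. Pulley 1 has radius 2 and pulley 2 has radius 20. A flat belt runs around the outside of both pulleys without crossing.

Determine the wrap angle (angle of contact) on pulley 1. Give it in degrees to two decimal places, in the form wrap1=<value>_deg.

wrap1=151.84_deg

open belt: β = asin((r2−r1)/C) = asin(18/74) = 14.0780°
wrap1 = π − 2β = 151.8439°
wrap2 = π + 2β = 208.1561°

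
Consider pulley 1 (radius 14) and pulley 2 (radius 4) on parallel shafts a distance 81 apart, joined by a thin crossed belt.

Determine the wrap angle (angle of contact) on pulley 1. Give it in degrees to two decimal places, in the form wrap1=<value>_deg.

wrap1=205.68_deg

crossed belt: β = asin((r1+r2)/C) = asin(18/81) = 12.8396°
wrap1 = wrap2 = π + 2β = 205.6792°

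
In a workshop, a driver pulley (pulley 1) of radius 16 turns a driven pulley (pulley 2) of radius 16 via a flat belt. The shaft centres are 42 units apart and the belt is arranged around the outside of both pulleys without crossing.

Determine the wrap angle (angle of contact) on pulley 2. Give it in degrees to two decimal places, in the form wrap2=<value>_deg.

open belt: β = asin((r2−r1)/C) = asin(0/42) = 0.0000°
wrap1 = π − 2β = 180.0000°
wrap2 = π + 2β = 180.0000°

wrap2=180.00_deg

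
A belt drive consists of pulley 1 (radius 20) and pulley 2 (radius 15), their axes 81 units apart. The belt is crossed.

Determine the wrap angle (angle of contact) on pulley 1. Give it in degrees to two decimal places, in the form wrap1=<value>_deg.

crossed belt: β = asin((r1+r2)/C) = asin(35/81) = 25.6008°
wrap1 = wrap2 = π + 2β = 231.2017°

wrap1=231.20_deg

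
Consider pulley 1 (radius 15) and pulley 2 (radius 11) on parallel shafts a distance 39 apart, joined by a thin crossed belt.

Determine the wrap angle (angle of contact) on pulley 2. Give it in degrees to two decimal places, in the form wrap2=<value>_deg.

wrap2=263.62_deg

crossed belt: β = asin((r1+r2)/C) = asin(26/39) = 41.8103°
wrap1 = wrap2 = π + 2β = 263.6206°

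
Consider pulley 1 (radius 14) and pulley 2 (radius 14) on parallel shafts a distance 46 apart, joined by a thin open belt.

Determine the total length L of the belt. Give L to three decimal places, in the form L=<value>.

open belt: β = asin((r2−r1)/C) = asin(0/46) = 0.0000°
wrap1 = π − 2β = 180.0000°
wrap2 = π + 2β = 180.0000°
tangent length = C·cosβ = 46.0000
L = r1·wrap1 + r2·wrap2 + 2·C·cosβ = 14·3.1416 + 14·3.1416 + 2·46.0000 = 179.9646

L=179.965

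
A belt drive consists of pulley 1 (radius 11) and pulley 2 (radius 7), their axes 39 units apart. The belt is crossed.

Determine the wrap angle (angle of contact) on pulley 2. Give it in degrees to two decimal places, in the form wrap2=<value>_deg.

crossed belt: β = asin((r1+r2)/C) = asin(18/39) = 27.4864°
wrap1 = wrap2 = π + 2β = 234.9729°

wrap2=234.97_deg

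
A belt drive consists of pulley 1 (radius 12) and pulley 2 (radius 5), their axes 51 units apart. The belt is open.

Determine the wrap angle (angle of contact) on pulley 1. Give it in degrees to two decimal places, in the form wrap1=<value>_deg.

open belt: β = asin((r2−r1)/C) = asin(-7/51) = -7.8890°
wrap1 = π − 2β = 195.7781°
wrap2 = π + 2β = 164.2219°

wrap1=195.78_deg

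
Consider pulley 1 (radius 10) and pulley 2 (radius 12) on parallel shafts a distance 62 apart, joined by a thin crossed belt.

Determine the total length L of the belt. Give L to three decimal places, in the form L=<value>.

crossed belt: β = asin((r1+r2)/C) = asin(22/62) = 20.7836°
wrap1 = wrap2 = π + 2β = 221.5671°
tangent length = C·cosβ = 57.9655
L = (r1+r2)·wrap + 2·C·cosβ = 22·3.8671 + 2·57.9655 = 201.0067

L=201.007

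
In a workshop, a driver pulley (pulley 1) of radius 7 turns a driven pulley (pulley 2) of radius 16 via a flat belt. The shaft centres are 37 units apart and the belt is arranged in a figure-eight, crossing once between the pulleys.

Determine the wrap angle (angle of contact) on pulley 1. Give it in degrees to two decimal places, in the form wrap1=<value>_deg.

crossed belt: β = asin((r1+r2)/C) = asin(23/37) = 38.4347°
wrap1 = wrap2 = π + 2β = 256.8693°

wrap1=256.87_deg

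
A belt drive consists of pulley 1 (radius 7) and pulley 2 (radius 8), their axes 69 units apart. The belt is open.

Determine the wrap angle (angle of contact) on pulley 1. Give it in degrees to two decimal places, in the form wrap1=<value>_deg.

wrap1=178.34_deg

open belt: β = asin((r2−r1)/C) = asin(1/69) = 0.8304°
wrap1 = π − 2β = 178.3392°
wrap2 = π + 2β = 181.6608°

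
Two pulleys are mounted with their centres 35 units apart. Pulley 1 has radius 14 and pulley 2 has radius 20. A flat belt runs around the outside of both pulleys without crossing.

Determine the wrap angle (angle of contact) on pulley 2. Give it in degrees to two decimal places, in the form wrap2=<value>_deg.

wrap2=199.74_deg

open belt: β = asin((r2−r1)/C) = asin(6/35) = 9.8709°
wrap1 = π − 2β = 160.2582°
wrap2 = π + 2β = 199.7418°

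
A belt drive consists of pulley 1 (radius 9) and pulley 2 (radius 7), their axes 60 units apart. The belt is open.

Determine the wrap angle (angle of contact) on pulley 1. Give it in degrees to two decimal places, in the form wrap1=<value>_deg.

wrap1=183.82_deg

open belt: β = asin((r2−r1)/C) = asin(-2/60) = -1.9102°
wrap1 = π − 2β = 183.8204°
wrap2 = π + 2β = 176.1796°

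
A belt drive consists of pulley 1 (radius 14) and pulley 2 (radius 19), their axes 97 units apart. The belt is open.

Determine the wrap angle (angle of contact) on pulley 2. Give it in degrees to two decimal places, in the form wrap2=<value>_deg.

open belt: β = asin((r2−r1)/C) = asin(5/97) = 2.9547°
wrap1 = π − 2β = 174.0906°
wrap2 = π + 2β = 185.9094°

wrap2=185.91_deg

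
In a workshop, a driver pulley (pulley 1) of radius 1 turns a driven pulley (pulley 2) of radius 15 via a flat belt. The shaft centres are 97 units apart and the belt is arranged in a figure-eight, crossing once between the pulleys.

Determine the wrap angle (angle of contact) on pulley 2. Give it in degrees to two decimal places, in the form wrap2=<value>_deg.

wrap2=198.99_deg

crossed belt: β = asin((r1+r2)/C) = asin(16/97) = 9.4942°
wrap1 = wrap2 = π + 2β = 198.9885°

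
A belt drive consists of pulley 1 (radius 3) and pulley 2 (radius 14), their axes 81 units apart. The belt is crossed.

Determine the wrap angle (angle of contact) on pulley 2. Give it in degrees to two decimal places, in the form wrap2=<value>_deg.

crossed belt: β = asin((r1+r2)/C) = asin(17/81) = 12.1151°
wrap1 = wrap2 = π + 2β = 204.2302°

wrap2=204.23_deg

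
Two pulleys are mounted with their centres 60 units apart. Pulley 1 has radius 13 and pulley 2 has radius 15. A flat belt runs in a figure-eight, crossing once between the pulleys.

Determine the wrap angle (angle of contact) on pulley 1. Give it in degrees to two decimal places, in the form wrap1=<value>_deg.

crossed belt: β = asin((r1+r2)/C) = asin(28/60) = 27.8181°
wrap1 = wrap2 = π + 2β = 235.6363°

wrap1=235.64_deg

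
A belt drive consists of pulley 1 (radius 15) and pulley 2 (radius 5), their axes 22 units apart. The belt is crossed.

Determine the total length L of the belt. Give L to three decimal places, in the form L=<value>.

L=126.806

crossed belt: β = asin((r1+r2)/C) = asin(20/22) = 65.3800°
wrap1 = wrap2 = π + 2β = 310.7600°
tangent length = C·cosβ = 9.1652
L = (r1+r2)·wrap + 2·C·cosβ = 20·5.4238 + 2·9.1652 = 126.8060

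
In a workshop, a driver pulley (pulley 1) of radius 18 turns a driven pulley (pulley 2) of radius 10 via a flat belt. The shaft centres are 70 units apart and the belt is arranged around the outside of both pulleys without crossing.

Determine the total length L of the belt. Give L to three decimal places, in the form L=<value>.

L=228.880

open belt: β = asin((r2−r1)/C) = asin(-8/70) = -6.5624°
wrap1 = π − 2β = 193.1249°
wrap2 = π + 2β = 166.8751°
tangent length = C·cosβ = 69.5414
L = r1·wrap1 + r2·wrap2 + 2·C·cosβ = 18·3.3707 + 10·2.9125 + 2·69.5414 = 228.8799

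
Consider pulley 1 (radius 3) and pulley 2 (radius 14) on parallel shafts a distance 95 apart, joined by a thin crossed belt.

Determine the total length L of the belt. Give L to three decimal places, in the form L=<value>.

L=246.457

crossed belt: β = asin((r1+r2)/C) = asin(17/95) = 10.3085°
wrap1 = wrap2 = π + 2β = 200.6169°
tangent length = C·cosβ = 93.4666
L = (r1+r2)·wrap + 2·C·cosβ = 17·3.5014 + 2·93.4666 = 246.4574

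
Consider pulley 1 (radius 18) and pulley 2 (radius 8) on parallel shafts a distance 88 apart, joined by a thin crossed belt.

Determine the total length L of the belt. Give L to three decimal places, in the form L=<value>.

crossed belt: β = asin((r1+r2)/C) = asin(26/88) = 17.1848°
wrap1 = wrap2 = π + 2β = 214.3696°
tangent length = C·cosβ = 84.0714
L = (r1+r2)·wrap + 2·C·cosβ = 26·3.7415 + 2·84.0714 = 265.4206

L=265.421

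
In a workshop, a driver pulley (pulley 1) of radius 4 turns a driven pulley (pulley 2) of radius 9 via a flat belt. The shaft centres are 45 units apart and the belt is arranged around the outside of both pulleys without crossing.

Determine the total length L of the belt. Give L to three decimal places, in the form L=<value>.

open belt: β = asin((r2−r1)/C) = asin(5/45) = 6.3794°
wrap1 = π − 2β = 167.2413°
wrap2 = π + 2β = 192.7587°
tangent length = C·cosβ = 44.7214
L = r1·wrap1 + r2·wrap2 + 2·C·cosβ = 4·2.9189 + 9·3.3643 + 2·44.7214 = 131.3968

L=131.397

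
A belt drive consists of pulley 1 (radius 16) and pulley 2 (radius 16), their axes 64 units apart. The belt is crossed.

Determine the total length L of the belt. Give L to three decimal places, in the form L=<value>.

L=244.893

crossed belt: β = asin((r1+r2)/C) = asin(32/64) = 30.0000°
wrap1 = wrap2 = π + 2β = 240.0000°
tangent length = C·cosβ = 55.4256
L = (r1+r2)·wrap + 2·C·cosβ = 32·4.1888 + 2·55.4256 = 244.8925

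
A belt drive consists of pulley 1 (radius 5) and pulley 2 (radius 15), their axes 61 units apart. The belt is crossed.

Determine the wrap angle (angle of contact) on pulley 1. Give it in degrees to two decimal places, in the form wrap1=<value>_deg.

crossed belt: β = asin((r1+r2)/C) = asin(20/61) = 19.1395°
wrap1 = wrap2 = π + 2β = 218.2789°

wrap1=218.28_deg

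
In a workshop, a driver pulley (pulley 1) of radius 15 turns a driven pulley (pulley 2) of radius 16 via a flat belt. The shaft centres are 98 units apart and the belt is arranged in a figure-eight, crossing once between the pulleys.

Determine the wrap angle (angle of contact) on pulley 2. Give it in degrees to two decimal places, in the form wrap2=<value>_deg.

wrap2=216.88_deg

crossed belt: β = asin((r1+r2)/C) = asin(31/98) = 18.4409°
wrap1 = wrap2 = π + 2β = 216.8818°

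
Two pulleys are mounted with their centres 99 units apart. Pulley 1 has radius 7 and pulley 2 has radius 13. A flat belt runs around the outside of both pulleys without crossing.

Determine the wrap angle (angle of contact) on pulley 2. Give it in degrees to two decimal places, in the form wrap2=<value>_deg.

wrap2=186.95_deg

open belt: β = asin((r2−r1)/C) = asin(6/99) = 3.4746°
wrap1 = π − 2β = 173.0508°
wrap2 = π + 2β = 186.9492°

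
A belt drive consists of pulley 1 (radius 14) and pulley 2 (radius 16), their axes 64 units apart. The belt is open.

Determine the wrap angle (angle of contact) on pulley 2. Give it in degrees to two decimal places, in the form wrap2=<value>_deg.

wrap2=183.58_deg

open belt: β = asin((r2−r1)/C) = asin(2/64) = 1.7908°
wrap1 = π − 2β = 176.4184°
wrap2 = π + 2β = 183.5816°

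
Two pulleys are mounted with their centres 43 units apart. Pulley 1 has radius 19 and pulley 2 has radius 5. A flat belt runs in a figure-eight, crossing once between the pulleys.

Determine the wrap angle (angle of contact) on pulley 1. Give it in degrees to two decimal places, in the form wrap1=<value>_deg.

crossed belt: β = asin((r1+r2)/C) = asin(24/43) = 33.9272°
wrap1 = wrap2 = π + 2β = 247.8545°

wrap1=247.85_deg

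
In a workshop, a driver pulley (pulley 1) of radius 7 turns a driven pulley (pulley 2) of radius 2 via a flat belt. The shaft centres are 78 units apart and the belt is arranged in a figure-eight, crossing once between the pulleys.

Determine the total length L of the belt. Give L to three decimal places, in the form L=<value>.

crossed belt: β = asin((r1+r2)/C) = asin(9/78) = 6.6258°
wrap1 = wrap2 = π + 2β = 193.2516°
tangent length = C·cosβ = 77.4790
L = (r1+r2)·wrap + 2·C·cosβ = 9·3.3729 + 2·77.4790 = 185.3140

L=185.314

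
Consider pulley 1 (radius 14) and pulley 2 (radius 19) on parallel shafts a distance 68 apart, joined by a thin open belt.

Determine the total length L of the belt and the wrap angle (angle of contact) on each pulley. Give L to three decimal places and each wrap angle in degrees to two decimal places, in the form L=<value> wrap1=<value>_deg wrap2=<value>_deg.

open belt: β = asin((r2−r1)/C) = asin(5/68) = 4.2167°
wrap1 = π − 2β = 171.5665°
wrap2 = π + 2β = 188.4335°
tangent length = C·cosβ = 67.8159
L = r1·wrap1 + r2·wrap2 + 2·C·cosβ = 14·2.9944 + 19·3.2888 + 2·67.8159 = 240.0404

L=240.040 wrap1=171.57_deg wrap2=188.43_deg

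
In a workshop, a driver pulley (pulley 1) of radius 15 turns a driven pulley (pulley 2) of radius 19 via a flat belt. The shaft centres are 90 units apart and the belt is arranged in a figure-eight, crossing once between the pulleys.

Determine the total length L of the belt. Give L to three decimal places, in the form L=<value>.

crossed belt: β = asin((r1+r2)/C) = asin(34/90) = 22.1961°
wrap1 = wrap2 = π + 2β = 224.3922°
tangent length = C·cosβ = 83.3307
L = (r1+r2)·wrap + 2·C·cosβ = 34·3.9164 + 2·83.3307 = 299.8183

L=299.818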